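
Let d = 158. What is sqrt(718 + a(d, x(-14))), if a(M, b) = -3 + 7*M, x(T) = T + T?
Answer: sqrt(1821) ≈ 42.673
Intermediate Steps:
x(T) = 2*T
sqrt(718 + a(d, x(-14))) = sqrt(718 + (-3 + 7*158)) = sqrt(718 + (-3 + 1106)) = sqrt(718 + 1103) = sqrt(1821)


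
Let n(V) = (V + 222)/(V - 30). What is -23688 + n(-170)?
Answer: -1184413/50 ≈ -23688.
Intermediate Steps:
n(V) = (222 + V)/(-30 + V)
-23688 + n(-170) = -23688 + (222 - 170)/(-30 - 170) = -23688 + 52/(-200) = -23688 - 1/200*52 = -23688 - 13/50 = -1184413/50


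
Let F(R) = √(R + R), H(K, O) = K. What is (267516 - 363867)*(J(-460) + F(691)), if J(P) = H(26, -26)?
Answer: -2505126 - 96351*√1382 ≈ -6.0870e+6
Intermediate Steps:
J(P) = 26
F(R) = √2*√R (F(R) = √(2*R) = √2*√R)
(267516 - 363867)*(J(-460) + F(691)) = (267516 - 363867)*(26 + √2*√691) = -96351*(26 + √1382) = -2505126 - 96351*√1382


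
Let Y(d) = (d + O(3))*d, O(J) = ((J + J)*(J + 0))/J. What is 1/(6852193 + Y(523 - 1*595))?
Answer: 1/6856945 ≈ 1.4584e-7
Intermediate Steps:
O(J) = 2*J (O(J) = ((2*J)*J)/J = (2*J²)/J = 2*J)
Y(d) = d*(6 + d) (Y(d) = (d + 2*3)*d = (d + 6)*d = (6 + d)*d = d*(6 + d))
1/(6852193 + Y(523 - 1*595)) = 1/(6852193 + (523 - 1*595)*(6 + (523 - 1*595))) = 1/(6852193 + (523 - 595)*(6 + (523 - 595))) = 1/(6852193 - 72*(6 - 72)) = 1/(6852193 - 72*(-66)) = 1/(6852193 + 4752) = 1/6856945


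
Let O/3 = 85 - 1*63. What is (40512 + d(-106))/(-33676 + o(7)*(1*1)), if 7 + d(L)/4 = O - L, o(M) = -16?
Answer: -10293/8423 ≈ -1.2220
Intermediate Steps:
O = 66 (O = 3*(85 - 1*63) = 3*(85 - 63) = 3*22 = 66)
d(L) = 236 - 4*L (d(L) = -28 + 4*(66 - L) = -28 + (264 - 4*L) = 236 - 4*L)
(40512 + d(-106))/(-33676 + o(7)*(1*1)) = (40512 + (236 - 4*(-106)))/(-33676 - 16) = (40512 + (236 + 424))/(-33676 - 16*1) = (40512 + 660)/(-33676 - 16) = 41172/(-33692) = 41172*(-1/33692) = -10293/8423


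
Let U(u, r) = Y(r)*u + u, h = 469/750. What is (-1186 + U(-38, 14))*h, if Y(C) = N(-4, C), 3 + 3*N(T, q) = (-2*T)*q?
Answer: -1832383/1125 ≈ -1628.8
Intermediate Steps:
h = 469/750 (h = 469*(1/750) = 469/750 ≈ 0.62533)
N(T, q) = -1 - 2*T*q/3 (N(T, q) = -1 + ((-2*T)*q)/3 = -1 + (-2*T*q)/3 = -1 - 2*T*q/3)
Y(C) = -1 + 8*C/3 (Y(C) = -1 - 2/3*(-4)*C = -1 + 8*C/3)
U(u, r) = u + u*(-1 + 8*r/3) (U(u, r) = (-1 + 8*r/3)*u + u = u*(-1 + 8*r/3) + u = u + u*(-1 + 8*r/3))
(-1186 + U(-38, 14))*h = (-1186 + (8/3)*14*(-38))*(469/750) = (-1186 - 4256/3)*(469/750) = -7814/3*469/750 = -1832383/1125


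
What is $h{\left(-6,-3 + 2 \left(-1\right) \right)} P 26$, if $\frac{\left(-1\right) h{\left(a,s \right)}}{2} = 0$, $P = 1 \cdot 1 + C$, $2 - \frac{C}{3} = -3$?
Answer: $0$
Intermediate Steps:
$C = 15$ ($C = 6 - -9 = 6 + 9 = 15$)
$P = 16$ ($P = 1 \cdot 1 + 15 = 1 + 15 = 16$)
$h{\left(a,s \right)} = 0$ ($h{\left(a,s \right)} = \left(-2\right) 0 = 0$)
$h{\left(-6,-3 + 2 \left(-1\right) \right)} P 26 = 0 \cdot 16 \cdot 26 = 0 \cdot 26 = 0$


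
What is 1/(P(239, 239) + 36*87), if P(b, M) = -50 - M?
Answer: 1/2843 ≈ 0.00035174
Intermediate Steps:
1/(P(239, 239) + 36*87) = 1/((-50 - 1*239) + 36*87) = 1/((-50 - 239) + 3132) = 1/(-289 + 3132) = 1/2843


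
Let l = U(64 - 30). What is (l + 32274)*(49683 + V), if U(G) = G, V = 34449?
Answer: 2718136656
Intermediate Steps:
l = 34 (l = 64 - 30 = 34)
(l + 32274)*(49683 + V) = (34 + 32274)*(49683 + 34449) = 32308*84132 = 2718136656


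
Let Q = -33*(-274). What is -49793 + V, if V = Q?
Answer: -40751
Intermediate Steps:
Q = 9042
V = 9042
-49793 + V = -49793 + 9042 = -40751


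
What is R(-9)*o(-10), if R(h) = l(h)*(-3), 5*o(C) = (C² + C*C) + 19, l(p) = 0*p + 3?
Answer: -1971/5 ≈ -394.20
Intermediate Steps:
l(p) = 3 (l(p) = 0 + 3 = 3)
o(C) = 19/5 + 2*C²/5 (o(C) = ((C² + C*C) + 19)/5 = ((C² + C²) + 19)/5 = (2*C² + 19)/5 = (19 + 2*C²)/5 = 19/5 + 2*C²/5)
R(h) = -9 (R(h) = 3*(-3) = -9)
R(-9)*o(-10) = -9*(19/5 + (⅖)*(-10)²) = -9*(19/5 + (⅖)*100) = -9*(19/5 + 40) = -9*219/5 = -1971/5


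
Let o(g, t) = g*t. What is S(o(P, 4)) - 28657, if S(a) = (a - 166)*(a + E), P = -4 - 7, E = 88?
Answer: -37897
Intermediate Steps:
P = -11
S(a) = (-166 + a)*(88 + a) (S(a) = (a - 166)*(a + 88) = (-166 + a)*(88 + a))
S(o(P, 4)) - 28657 = (-14608 + (-11*4)**2 - (-858)*4) - 28657 = (-14608 + (-44)**2 - 78*(-44)) - 28657 = (-14608 + 1936 + 3432) - 28657 = -9240 - 28657 = -37897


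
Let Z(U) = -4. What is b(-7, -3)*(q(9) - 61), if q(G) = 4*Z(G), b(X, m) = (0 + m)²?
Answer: -693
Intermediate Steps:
b(X, m) = m²
q(G) = -16 (q(G) = 4*(-4) = -16)
b(-7, -3)*(q(9) - 61) = (-3)²*(-16 - 61) = 9*(-77) = -693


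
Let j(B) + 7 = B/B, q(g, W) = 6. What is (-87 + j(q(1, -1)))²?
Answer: 8649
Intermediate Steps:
j(B) = -6 (j(B) = -7 + B/B = -7 + 1 = -6)
(-87 + j(q(1, -1)))² = (-87 - 6)² = (-93)² = 8649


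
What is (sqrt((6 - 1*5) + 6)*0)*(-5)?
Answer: 0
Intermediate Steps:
(sqrt((6 - 1*5) + 6)*0)*(-5) = (sqrt((6 - 5) + 6)*0)*(-5) = (sqrt(1 + 6)*0)*(-5) = (sqrt(7)*0)*(-5) = 0*(-5) = 0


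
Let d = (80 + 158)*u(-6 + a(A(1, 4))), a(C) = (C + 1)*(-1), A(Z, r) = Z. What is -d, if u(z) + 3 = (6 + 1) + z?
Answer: 952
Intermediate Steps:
a(C) = -1 - C (a(C) = (1 + C)*(-1) = -1 - C)
u(z) = 4 + z (u(z) = -3 + ((6 + 1) + z) = -3 + (7 + z) = 4 + z)
d = -952 (d = (80 + 158)*(4 + (-6 + (-1 - 1*1))) = 238*(4 + (-6 + (-1 - 1))) = 238*(4 + (-6 - 2)) = 238*(4 - 8) = 238*(-4) = -952)
-d = -1*(-952) = 952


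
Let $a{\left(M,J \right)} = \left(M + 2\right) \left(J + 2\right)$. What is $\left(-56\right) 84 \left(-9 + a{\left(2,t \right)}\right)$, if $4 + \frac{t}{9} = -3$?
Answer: $1190112$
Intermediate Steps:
$t = -63$ ($t = -36 + 9 \left(-3\right) = -36 - 27 = -63$)
$a{\left(M,J \right)} = \left(2 + J\right) \left(2 + M\right)$ ($a{\left(M,J \right)} = \left(2 + M\right) \left(2 + J\right) = \left(2 + J\right) \left(2 + M\right)$)
$\left(-56\right) 84 \left(-9 + a{\left(2,t \right)}\right) = \left(-56\right) 84 \left(-9 + \left(4 + 2 \left(-63\right) + 2 \cdot 2 - 126\right)\right) = - 4704 \left(-9 + \left(4 - 126 + 4 - 126\right)\right) = - 4704 \left(-9 - 244\right) = \left(-4704\right) \left(-253\right) = 1190112$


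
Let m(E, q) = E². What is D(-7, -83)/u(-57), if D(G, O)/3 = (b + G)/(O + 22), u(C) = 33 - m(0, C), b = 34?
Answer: -27/671 ≈ -0.040238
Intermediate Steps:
u(C) = 33 (u(C) = 33 - 1*0² = 33 - 1*0 = 33 + 0 = 33)
D(G, O) = 3*(34 + G)/(22 + O) (D(G, O) = 3*((34 + G)/(O + 22)) = 3*((34 + G)/(22 + O)) = 3*(34 + G)/(22 + O))
D(-7, -83)/u(-57) = (3*(34 - 7)/(22 - 83))/33 = (3*27/(-61))*(1/33) = (3*(-1/61)*27)*(1/33) = -81/61*1/33 = -27/671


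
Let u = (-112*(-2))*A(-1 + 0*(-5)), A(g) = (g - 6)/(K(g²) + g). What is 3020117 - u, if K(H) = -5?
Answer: 9059567/3 ≈ 3.0199e+6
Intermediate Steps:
A(g) = (-6 + g)/(-5 + g) (A(g) = (g - 6)/(-5 + g) = (-6 + g)/(-5 + g))
u = 784/3 (u = (-112*(-2))*((-6 + (-1 + 0*(-5)))/(-5 + (-1 + 0*(-5)))) = 224*((-6 + (-1 + 0))/(-5 + (-1 + 0))) = 224*((-6 - 1)/(-5 - 1)) = 224*(-7/(-6)) = 224*(-⅙*(-7)) = 224*(7/6) = 784/3 ≈ 261.33)
3020117 - u = 3020117 - 1*784/3 = 3020117 - 784/3 = 9059567/3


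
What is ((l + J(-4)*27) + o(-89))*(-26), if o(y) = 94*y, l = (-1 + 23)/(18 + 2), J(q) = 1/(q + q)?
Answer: 4351503/20 ≈ 2.1758e+5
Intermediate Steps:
J(q) = 1/(2*q)
l = 11/10 (l = 22/20 = 22*(1/20) = 11/10 ≈ 1.1000)
((l + J(-4)*27) + o(-89))*(-26) = ((11/10 + ((½)/(-4))*27) + 94*(-89))*(-26) = ((11/10 + ((½)*(-¼))*27) - 8366)*(-26) = ((11/10 - ⅛*27) - 8366)*(-26) = ((11/10 - 27/8) - 8366)*(-26) = (-91/40 - 8366)*(-26) = -334731/40*(-26) = 4351503/20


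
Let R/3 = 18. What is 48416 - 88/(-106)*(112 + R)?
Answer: 2573352/53 ≈ 48554.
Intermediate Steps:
R = 54 (R = 3*18 = 54)
48416 - 88/(-106)*(112 + R) = 48416 - 88/(-106)*(112 + 54) = 48416 - 88*(-1/106)*166 = 48416 - (-44)*166/53 = 48416 - 1*(-7304/53) = 48416 + 7304/53 = 2573352/53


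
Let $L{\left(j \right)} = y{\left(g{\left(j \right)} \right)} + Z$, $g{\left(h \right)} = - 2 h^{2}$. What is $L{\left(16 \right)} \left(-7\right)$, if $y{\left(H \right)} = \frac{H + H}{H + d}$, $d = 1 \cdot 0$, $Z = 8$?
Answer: $-70$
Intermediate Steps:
$d = 0$
$y{\left(H \right)} = 2$ ($y{\left(H \right)} = \frac{H + H}{H + 0} = \frac{2 H}{H} = 2$)
$L{\left(j \right)} = 10$ ($L{\left(j \right)} = 2 + 8 = 10$)
$L{\left(16 \right)} \left(-7\right) = 10 \left(-7\right) = -70$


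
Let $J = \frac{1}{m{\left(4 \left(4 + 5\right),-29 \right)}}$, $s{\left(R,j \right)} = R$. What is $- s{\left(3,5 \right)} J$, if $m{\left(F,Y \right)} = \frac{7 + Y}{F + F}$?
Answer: $\frac{108}{11} \approx 9.8182$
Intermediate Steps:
$m{\left(F,Y \right)} = \frac{7 + Y}{2 F}$
$J = - \frac{36}{11}$ ($J = \frac{1}{\frac{1}{2} \frac{1}{4 \left(4 + 5\right)} \left(7 - 29\right)} = \frac{1}{\frac{1}{2} \frac{1}{4 \cdot 9} \left(-22\right)} = \frac{1}{\frac{1}{2} \cdot \frac{1}{36} \left(-22\right)} = \frac{1}{- \frac{11}{36}} = - \frac{36}{11} \approx -3.2727$)
$- s{\left(3,5 \right)} J = - \frac{3 \left(-36\right)}{11} = \left(-1\right) \left(- \frac{108}{11}\right) = \frac{108}{11}$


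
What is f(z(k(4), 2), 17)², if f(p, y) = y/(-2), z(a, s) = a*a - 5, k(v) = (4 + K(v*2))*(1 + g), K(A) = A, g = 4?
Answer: 289/4 ≈ 72.250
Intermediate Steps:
k(v) = 20 + 10*v (k(v) = (4 + v*2)*(1 + 4) = (4 + 2*v)*5 = 20 + 10*v)
z(a, s) = -5 + a² (z(a, s) = a² - 5 = -5 + a²)
f(p, y) = -y/2 (f(p, y) = y*(-½) = -y/2)
f(z(k(4), 2), 17)² = (-½*17)² = (-17/2)² = 289/4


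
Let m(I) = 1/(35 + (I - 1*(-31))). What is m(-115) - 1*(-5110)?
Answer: 250389/49 ≈ 5110.0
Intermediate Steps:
m(I) = 1/(66 + I) (m(I) = 1/(35 + (I + 31)) = 1/(35 + (31 + I)) = 1/(66 + I))
m(-115) - 1*(-5110) = 1/(66 - 115) - 1*(-5110) = 1/(-49) + 5110 = -1/49 + 5110 = 250389/49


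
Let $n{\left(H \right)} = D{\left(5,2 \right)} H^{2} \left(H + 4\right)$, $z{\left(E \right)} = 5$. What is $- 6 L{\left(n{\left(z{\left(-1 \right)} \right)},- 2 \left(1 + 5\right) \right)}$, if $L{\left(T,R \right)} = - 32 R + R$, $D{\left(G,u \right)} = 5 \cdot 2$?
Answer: $-2232$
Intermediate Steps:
$D{\left(G,u \right)} = 10$
$n{\left(H \right)} = 10 H^{2} \left(4 + H\right)$ ($n{\left(H \right)} = 10 H^{2} \left(H + 4\right) = 10 H^{2} \left(4 + H\right)$)
$L{\left(T,R \right)} = - 31 R$
$- 6 L{\left(n{\left(z{\left(-1 \right)} \right)},- 2 \left(1 + 5\right) \right)} = - 6 \left(- 31 \left(- 2 \left(1 + 5\right)\right)\right) = - 6 \left(- 31 \left(\left(-2\right) 6\right)\right) = - 6 \left(\left(-31\right) \left(-12\right)\right) = \left(-6\right) 372 = -2232$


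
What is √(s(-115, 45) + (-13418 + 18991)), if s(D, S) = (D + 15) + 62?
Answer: 3*√615 ≈ 74.398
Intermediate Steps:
s(D, S) = 77 + D (s(D, S) = (15 + D) + 62 = 77 + D)
√(s(-115, 45) + (-13418 + 18991)) = √((77 - 115) + (-13418 + 18991)) = √(-38 + 5573) = √5535 = 3*√615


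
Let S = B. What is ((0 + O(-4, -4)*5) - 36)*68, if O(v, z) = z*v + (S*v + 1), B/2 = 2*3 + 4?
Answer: -23868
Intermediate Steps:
B = 20 (B = 2*(2*3 + 4) = 2*(6 + 4) = 2*10 = 20)
S = 20
O(v, z) = 1 + 20*v + v*z (O(v, z) = z*v + (20*v + 1) = v*z + (1 + 20*v) = 1 + 20*v + v*z)
((0 + O(-4, -4)*5) - 36)*68 = ((0 + (1 + 20*(-4) - 4*(-4))*5) - 36)*68 = ((0 + (1 - 80 + 16)*5) - 36)*68 = ((0 - 63*5) - 36)*68 = ((0 - 315) - 36)*68 = (-315 - 36)*68 = -351*68 = -23868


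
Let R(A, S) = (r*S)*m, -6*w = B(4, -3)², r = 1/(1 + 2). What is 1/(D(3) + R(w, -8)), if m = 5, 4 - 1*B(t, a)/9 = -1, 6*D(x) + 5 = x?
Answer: -3/41 ≈ -0.073171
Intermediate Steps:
r = ⅓ (r = 1/3 = ⅓ ≈ 0.33333)
D(x) = -⅚ + x/6
B(t, a) = 45 (B(t, a) = 36 - 9*(-1) = 36 + 9 = 45)
w = -675/2 (w = -⅙*45² = -⅙*2025 = -675/2 ≈ -337.50)
R(A, S) = 5*S/3 (R(A, S) = (S/3)*5 = 5*S/3)
1/(D(3) + R(w, -8)) = 1/((-⅚ + (⅙)*3) + (5/3)*(-8)) = 1/((-⅚ + ½) - 40/3) = 1/(-⅓ - 40/3) = 1/(-41/3) = -3/41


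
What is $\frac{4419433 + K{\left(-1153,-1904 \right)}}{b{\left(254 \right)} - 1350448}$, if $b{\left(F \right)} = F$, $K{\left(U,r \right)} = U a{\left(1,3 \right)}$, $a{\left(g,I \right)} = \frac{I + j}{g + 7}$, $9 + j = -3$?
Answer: $- \frac{35365841}{10801552} \approx -3.2741$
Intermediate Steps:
$j = -12$ ($j = -9 - 3 = -12$)
$a{\left(g,I \right)} = \frac{-12 + I}{7 + g}$ ($a{\left(g,I \right)} = \frac{I - 12}{g + 7} = \frac{-12 + I}{7 + g}$)
$K{\left(U,r \right)} = - \frac{9 U}{8}$ ($K{\left(U,r \right)} = U \frac{-12 + 3}{7 + 1} = U \frac{1}{8} \left(-9\right) = U \left(- \frac{9}{8}\right) = - \frac{9 U}{8}$)
$\frac{4419433 + K{\left(-1153,-1904 \right)}}{b{\left(254 \right)} - 1350448} = \frac{4419433 - - \frac{10377}{8}}{254 - 1350448} = \frac{4419433 + \frac{10377}{8}}{-1350194} = \frac{35365841}{8} \left(- \frac{1}{1350194}\right) = - \frac{35365841}{10801552}$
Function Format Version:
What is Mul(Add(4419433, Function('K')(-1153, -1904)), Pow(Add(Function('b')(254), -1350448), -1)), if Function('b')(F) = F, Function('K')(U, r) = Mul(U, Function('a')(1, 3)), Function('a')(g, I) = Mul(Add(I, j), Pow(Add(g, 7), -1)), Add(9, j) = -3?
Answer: Rational(-35365841, 10801552) ≈ -3.2741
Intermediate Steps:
j = -12 (j = Add(-9, -3) = -12)
Function('a')(g, I) = Mul(Pow(Add(7, g), -1), Add(-12, I)) (Function('a')(g, I) = Mul(Add(I, -12), Pow(Add(g, 7), -1)) = Mul(Add(-12, I), Pow(Add(7, g), -1)) = Mul(Pow(Add(7, g), -1), Add(-12, I)))
Function('K')(U, r) = Mul(Rational(-9, 8), U) (Function('K')(U, r) = Mul(U, Mul(Pow(Add(7, 1), -1), Add(-12, 3))) = Mul(U, Mul(Pow(8, -1), -9)) = Mul(U, Mul(Rational(1, 8), -9)) = Mul(U, Rational(-9, 8)) = Mul(Rational(-9, 8), U))
Mul(Add(4419433, Function('K')(-1153, -1904)), Pow(Add(Function('b')(254), -1350448), -1)) = Mul(Add(4419433, Mul(Rational(-9, 8), -1153)), Pow(Add(254, -1350448), -1)) = Mul(Add(4419433, Rational(10377, 8)), Pow(-1350194, -1)) = Mul(Rational(35365841, 8), Rational(-1, 1350194)) = Rational(-35365841, 10801552)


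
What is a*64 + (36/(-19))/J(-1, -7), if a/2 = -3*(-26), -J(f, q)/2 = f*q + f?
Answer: 189699/19 ≈ 9984.2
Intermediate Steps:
J(f, q) = -2*f - 2*f*q (J(f, q) = -2*(f*q + f) = -2*(f + f*q) = -2*f - 2*f*q)
a = 156 (a = 2*(-3*(-26)) = 2*78 = 156)
a*64 + (36/(-19))/J(-1, -7) = 156*64 + (36/(-19))/((-2*(-1)*(1 - 7))) = 9984 + (36*(-1/19))/((-2*(-1)*(-6))) = 9984 - 36/19/(-12) = 9984 - 36/19*(-1/12) = 9984 + 3/19 = 189699/19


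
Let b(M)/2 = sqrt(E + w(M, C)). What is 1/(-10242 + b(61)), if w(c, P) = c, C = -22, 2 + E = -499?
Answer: -5121/52450162 - I*sqrt(110)/26225081 ≈ -9.7636e-5 - 3.9993e-7*I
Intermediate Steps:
E = -501 (E = -2 - 499 = -501)
b(M) = 2*sqrt(-501 + M)
1/(-10242 + b(61)) = 1/(-10242 + 2*sqrt(-501 + 61)) = 1/(-10242 + 2*sqrt(-440)) = 1/(-10242 + 2*(2*I*sqrt(110))) = 1/(-10242 + 4*I*sqrt(110))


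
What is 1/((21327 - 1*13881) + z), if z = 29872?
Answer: 1/37318 ≈ 2.6797e-5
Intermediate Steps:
1/((21327 - 1*13881) + z) = 1/((21327 - 1*13881) + 29872) = 1/((21327 - 13881) + 29872) = 1/(7446 + 29872) = 1/37318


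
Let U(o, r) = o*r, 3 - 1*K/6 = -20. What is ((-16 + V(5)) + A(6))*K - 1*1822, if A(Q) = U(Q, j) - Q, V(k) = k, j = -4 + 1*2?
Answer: -5824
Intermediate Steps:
K = 138 (K = 18 - 6*(-20) = 18 + 120 = 138)
j = -2 (j = -4 + 2 = -2)
A(Q) = -3*Q (A(Q) = Q*(-2) - Q = -2*Q - Q = -3*Q)
((-16 + V(5)) + A(6))*K - 1*1822 = ((-16 + 5) - 3*6)*138 - 1*1822 = (-11 - 18)*138 - 1822 = -29*138 - 1822 = -4002 - 1822 = -5824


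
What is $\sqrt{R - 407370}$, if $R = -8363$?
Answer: $i \sqrt{415733} \approx 644.77 i$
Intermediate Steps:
$\sqrt{R - 407370} = \sqrt{-8363 - 407370} = \sqrt{-415733} = i \sqrt{415733}$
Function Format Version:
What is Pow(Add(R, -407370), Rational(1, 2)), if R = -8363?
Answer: Mul(I, Pow(415733, Rational(1, 2))) ≈ Mul(644.77, I)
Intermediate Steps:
Pow(Add(R, -407370), Rational(1, 2)) = Pow(Add(-8363, -407370), Rational(1, 2)) = Pow(-415733, Rational(1, 2)) = Mul(I, Pow(415733, Rational(1, 2)))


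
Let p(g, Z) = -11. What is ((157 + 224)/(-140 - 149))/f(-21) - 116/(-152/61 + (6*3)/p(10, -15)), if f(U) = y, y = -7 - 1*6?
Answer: 146742611/5203445 ≈ 28.201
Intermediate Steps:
y = -13 (y = -7 - 6 = -13)
f(U) = -13
((157 + 224)/(-140 - 149))/f(-21) - 116/(-152/61 + (6*3)/p(10, -15)) = ((157 + 224)/(-140 - 149))/(-13) - 116/(-152/61 + (6*3)/(-11)) = (381/(-289))*(-1/13) - 116/(-152*1/61 + 18*(-1/11)) = (381*(-1/289))*(-1/13) - 116/(-152/61 - 18/11) = -381/289*(-1/13) - 116/(-2770/671) = 381/3757 - 116*(-671/2770) = 381/3757 + 38918/1385 = 146742611/5203445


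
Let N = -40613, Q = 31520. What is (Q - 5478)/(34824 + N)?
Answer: -26042/5789 ≈ -4.4985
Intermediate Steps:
(Q - 5478)/(34824 + N) = (31520 - 5478)/(34824 - 40613) = 26042/(-5789) = 26042*(-1/5789) = -26042/5789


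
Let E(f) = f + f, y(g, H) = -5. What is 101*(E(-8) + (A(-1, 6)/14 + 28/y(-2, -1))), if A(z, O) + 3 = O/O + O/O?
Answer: -153217/70 ≈ -2188.8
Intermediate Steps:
A(z, O) = -1 (A(z, O) = -3 + (O/O + O/O) = -3 + (1 + 1) = -3 + 2 = -1)
E(f) = 2*f
101*(E(-8) + (A(-1, 6)/14 + 28/y(-2, -1))) = 101*(2*(-8) + (-1/14 + 28/(-5))) = 101*(-16 + (-1*1/14 + 28*(-⅕))) = 101*(-16 + (-1/14 - 28/5)) = 101*(-16 - 397/70) = 101*(-1517/70) = -153217/70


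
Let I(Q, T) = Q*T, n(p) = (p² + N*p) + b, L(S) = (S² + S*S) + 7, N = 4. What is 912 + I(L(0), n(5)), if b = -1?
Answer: 1220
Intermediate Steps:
L(S) = 7 + 2*S² (L(S) = (S² + S²) + 7 = 2*S² + 7 = 7 + 2*S²)
n(p) = -1 + p² + 4*p (n(p) = (p² + 4*p) - 1 = -1 + p² + 4*p)
912 + I(L(0), n(5)) = 912 + (7 + 2*0²)*(-1 + 5² + 4*5) = 912 + (7 + 2*0)*(-1 + 25 + 20) = 912 + (7 + 0)*44 = 912 + 7*44 = 912 + 308 = 1220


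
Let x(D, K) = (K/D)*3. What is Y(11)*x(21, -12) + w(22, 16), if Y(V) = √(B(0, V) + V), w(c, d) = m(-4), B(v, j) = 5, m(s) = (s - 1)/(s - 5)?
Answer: -397/63 ≈ -6.3016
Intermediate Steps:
m(s) = (-1 + s)/(-5 + s)
w(c, d) = 5/9 (w(c, d) = (-1 - 4)/(-5 - 4) = -5/(-9) = -⅑*(-5) = 5/9)
x(D, K) = 3*K/D
Y(V) = √(5 + V)
Y(11)*x(21, -12) + w(22, 16) = √(5 + 11)*(3*(-12)/21) + 5/9 = √16*(3*(-12)*(1/21)) + 5/9 = 4*(-12/7) + 5/9 = -48/7 + 5/9 = -397/63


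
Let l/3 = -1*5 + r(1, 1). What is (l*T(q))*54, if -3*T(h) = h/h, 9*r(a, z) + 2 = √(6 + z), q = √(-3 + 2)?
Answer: 282 - 6*√7 ≈ 266.13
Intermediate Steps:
q = I (q = √(-1) = I ≈ 1.0*I)
r(a, z) = -2/9 + √(6 + z)/9
T(h) = -⅓ (T(h) = -h/(3*h) = -⅓*1 = -⅓)
l = -47/3 + √7/3 (l = 3*(-1*5 + (-2/9 + √(6 + 1)/9)) = 3*(-5 + (-2/9 + √7/9)) = 3*(-47/9 + √7/9) = -47/3 + √7/3 ≈ -14.785)
(l*T(q))*54 = ((-47/3 + √7/3)*(-⅓))*54 = (47/9 - √7/9)*54 = 282 - 6*√7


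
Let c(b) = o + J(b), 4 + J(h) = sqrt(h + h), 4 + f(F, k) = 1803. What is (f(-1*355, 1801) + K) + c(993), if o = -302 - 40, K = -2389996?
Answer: -2388543 + sqrt(1986) ≈ -2.3885e+6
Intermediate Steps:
f(F, k) = 1799 (f(F, k) = -4 + 1803 = 1799)
J(h) = -4 + sqrt(2)*sqrt(h) (J(h) = -4 + sqrt(h + h) = -4 + sqrt(2*h) = -4 + sqrt(2)*sqrt(h))
o = -342
c(b) = -346 + sqrt(2)*sqrt(b) (c(b) = -342 + (-4 + sqrt(2)*sqrt(b)) = -346 + sqrt(2)*sqrt(b))
(f(-1*355, 1801) + K) + c(993) = (1799 - 2389996) + (-346 + sqrt(2)*sqrt(993)) = -2388197 + (-346 + sqrt(1986)) = -2388543 + sqrt(1986)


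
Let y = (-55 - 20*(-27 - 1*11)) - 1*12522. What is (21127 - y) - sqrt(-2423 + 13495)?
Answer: 32944 - 8*sqrt(173) ≈ 32839.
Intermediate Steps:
y = -11817 (y = (-55 - 20*(-27 - 11)) - 12522 = (-55 - 20*(-38)) - 12522 = (-55 + 760) - 12522 = 705 - 12522 = -11817)
(21127 - y) - sqrt(-2423 + 13495) = (21127 - 1*(-11817)) - sqrt(-2423 + 13495) = (21127 + 11817) - sqrt(11072) = 32944 - 8*sqrt(173)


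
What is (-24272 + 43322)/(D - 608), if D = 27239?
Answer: 6350/8877 ≈ 0.71533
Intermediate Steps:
(-24272 + 43322)/(D - 608) = (-24272 + 43322)/(27239 - 608) = 19050/26631 = 19050*(1/26631) = 6350/8877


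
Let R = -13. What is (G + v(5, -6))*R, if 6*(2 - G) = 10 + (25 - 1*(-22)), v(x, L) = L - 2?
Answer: 403/2 ≈ 201.50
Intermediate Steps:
v(x, L) = -2 + L
G = -15/2 (G = 2 - (10 + (25 - 1*(-22)))/6 = 2 - (10 + (25 + 22))/6 = 2 - (10 + 47)/6 = 2 - 1/6*57 = 2 - 19/2 = -15/2 ≈ -7.5000)
(G + v(5, -6))*R = (-15/2 + (-2 - 6))*(-13) = (-15/2 - 8)*(-13) = -31/2*(-13) = 403/2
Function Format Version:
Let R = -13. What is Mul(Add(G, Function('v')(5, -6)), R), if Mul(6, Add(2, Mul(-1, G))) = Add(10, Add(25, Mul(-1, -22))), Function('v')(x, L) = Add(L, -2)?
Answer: Rational(403, 2) ≈ 201.50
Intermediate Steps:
Function('v')(x, L) = Add(-2, L)
G = Rational(-15, 2) (G = Add(2, Mul(Rational(-1, 6), Add(10, Add(25, Mul(-1, -22))))) = Add(2, Mul(Rational(-1, 6), Add(10, Add(25, 22)))) = Add(2, Mul(Rational(-1, 6), Add(10, 47))) = Add(2, Mul(Rational(-1, 6), 57)) = Add(2, Rational(-19, 2)) = Rational(-15, 2) ≈ -7.5000)
Mul(Add(G, Function('v')(5, -6)), R) = Mul(Add(Rational(-15, 2), Add(-2, -6)), -13) = Mul(Add(Rational(-15, 2), -8), -13) = Mul(Rational(-31, 2), -13) = Rational(403, 2)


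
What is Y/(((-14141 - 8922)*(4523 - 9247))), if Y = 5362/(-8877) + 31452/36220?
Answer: 21246941/8757504365330820 ≈ 2.4261e-9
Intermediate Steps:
Y = 21246941/80381235 (Y = 5362*(-1/8877) + 31452*(1/36220) = -5362/8877 + 7863/9055 = 21246941/80381235 ≈ 0.26433)
Y/(((-14141 - 8922)*(4523 - 9247))) = 21246941/(80381235*(((-14141 - 8922)*(4523 - 9247)))) = 21246941/(80381235*((-23063*(-4724)))) = (21246941/80381235)/108949612 = (21246941/80381235)*(1/108949612) = 21246941/8757504365330820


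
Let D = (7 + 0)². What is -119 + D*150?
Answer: 7231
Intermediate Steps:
D = 49 (D = 7² = 49)
-119 + D*150 = -119 + 49*150 = -119 + 7350 = 7231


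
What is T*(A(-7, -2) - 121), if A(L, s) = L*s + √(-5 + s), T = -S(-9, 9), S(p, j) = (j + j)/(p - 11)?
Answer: -963/10 + 9*I*√7/10 ≈ -96.3 + 2.3812*I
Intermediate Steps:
S(p, j) = 2*j/(-11 + p) (S(p, j) = (2*j)/(-11 + p) = 2*j/(-11 + p))
T = 9/10 (T = -2*9/(-11 - 9) = -2*9/(-20) = -2*9*(-1)/20 = -1*(-9/10) = 9/10 ≈ 0.90000)
A(L, s) = √(-5 + s) + L*s
T*(A(-7, -2) - 121) = 9*((√(-5 - 2) - 7*(-2)) - 121)/10 = 9*((√(-7) + 14) - 121)/10 = 9*((I*√7 + 14) - 121)/10 = 9*((14 + I*√7) - 121)/10 = 9*(-107 + I*√7)/10 = -963/10 + 9*I*√7/10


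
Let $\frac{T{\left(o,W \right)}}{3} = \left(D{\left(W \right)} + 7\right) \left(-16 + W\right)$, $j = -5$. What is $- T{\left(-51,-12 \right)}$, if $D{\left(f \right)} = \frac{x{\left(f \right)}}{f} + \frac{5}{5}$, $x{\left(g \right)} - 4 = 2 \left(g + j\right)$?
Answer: $882$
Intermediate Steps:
$x{\left(g \right)} = -6 + 2 g$ ($x{\left(g \right)} = 4 + 2 \left(g - 5\right) = 4 + 2 \left(-5 + g\right) = 4 + \left(-10 + 2 g\right) = -6 + 2 g$)
$D{\left(f \right)} = 1 + \frac{-6 + 2 f}{f}$ ($D{\left(f \right)} = \frac{-6 + 2 f}{f} + \frac{5}{5} = \frac{-6 + 2 f}{f} + 5 \cdot \frac{1}{5} = \frac{-6 + 2 f}{f} + 1 = 1 + \frac{-6 + 2 f}{f}$)
$T{\left(o,W \right)} = 3 \left(-16 + W\right) \left(10 - \frac{6}{W}\right)$ ($T{\left(o,W \right)} = 3 \left(\left(3 - \frac{6}{W}\right) + 7\right) \left(-16 + W\right) = 3 \left(10 - \frac{6}{W}\right) \left(-16 + W\right) = 3 \left(-16 + W\right) \left(10 - \frac{6}{W}\right)$)
$- T{\left(-51,-12 \right)} = - (-498 + 30 \left(-12\right) + \frac{288}{-12}) = - (-498 - 360 + 288 \left(- \frac{1}{12}\right)) = - (-498 - 360 - 24) = \left(-1\right) \left(-882\right) = 882$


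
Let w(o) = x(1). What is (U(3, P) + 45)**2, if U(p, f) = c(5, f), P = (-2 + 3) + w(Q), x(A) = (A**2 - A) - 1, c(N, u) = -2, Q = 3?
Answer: 1849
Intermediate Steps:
x(A) = -1 + A**2 - A
w(o) = -1 (w(o) = -1 + 1**2 - 1*1 = -1 + 1 - 1 = -1)
P = 0 (P = (-2 + 3) - 1 = 1 - 1 = 0)
U(p, f) = -2
(U(3, P) + 45)**2 = (-2 + 45)**2 = 43**2 = 1849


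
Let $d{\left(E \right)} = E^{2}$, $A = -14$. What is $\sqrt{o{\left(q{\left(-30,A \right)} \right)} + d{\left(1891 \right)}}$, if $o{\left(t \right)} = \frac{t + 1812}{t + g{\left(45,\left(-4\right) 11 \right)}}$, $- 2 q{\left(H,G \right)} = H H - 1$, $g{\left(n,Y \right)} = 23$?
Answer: $\frac{6 \sqrt{72273357614}}{853} \approx 1891.0$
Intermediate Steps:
$q{\left(H,G \right)} = \frac{1}{2} - \frac{H^{2}}{2}$ ($q{\left(H,G \right)} = - \frac{H H - 1}{2} = - \frac{H^{2} - 1}{2} = - \frac{-1 + H^{2}}{2} = \frac{1}{2} - \frac{H^{2}}{2}$)
$o{\left(t \right)} = \frac{1812 + t}{23 + t}$ ($o{\left(t \right)} = \frac{t + 1812}{t + 23} = \frac{1812 + t}{23 + t}$)
$\sqrt{o{\left(q{\left(-30,A \right)} \right)} + d{\left(1891 \right)}} = \sqrt{\frac{1812 + \left(\frac{1}{2} - \frac{\left(-30\right)^{2}}{2}\right)}{23 + \left(\frac{1}{2} - \frac{\left(-30\right)^{2}}{2}\right)} + 1891^{2}} = \sqrt{\frac{1812 + \left(\frac{1}{2} - 450\right)}{23 + \left(\frac{1}{2} - 450\right)} + 3575881} = \sqrt{\frac{1812 - \frac{899}{2}}{23 - \frac{899}{2}} + 3575881} = \sqrt{\frac{1}{- \frac{853}{2}} \cdot \frac{2725}{2} + 3575881} = \sqrt{\left(- \frac{2}{853}\right) \frac{2725}{2} + 3575881} = \sqrt{- \frac{2725}{853} + 3575881} = \sqrt{\frac{3050223768}{853}} = \frac{6 \sqrt{72273357614}}{853}$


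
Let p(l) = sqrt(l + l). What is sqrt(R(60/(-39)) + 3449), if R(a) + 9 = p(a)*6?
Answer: 2*sqrt(145340 + 39*I*sqrt(130))/13 ≈ 58.652 + 0.089722*I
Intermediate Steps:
p(l) = sqrt(2)*sqrt(l) (p(l) = sqrt(2*l) = sqrt(2)*sqrt(l))
R(a) = -9 + 6*sqrt(2)*sqrt(a) (R(a) = -9 + (sqrt(2)*sqrt(a))*6 = -9 + 6*sqrt(2)*sqrt(a))
sqrt(R(60/(-39)) + 3449) = sqrt((-9 + 6*sqrt(2)*sqrt(60/(-39))) + 3449) = sqrt((-9 + 6*sqrt(2)*sqrt(60*(-1/39))) + 3449) = sqrt((-9 + 6*sqrt(2)*sqrt(-20/13)) + 3449) = sqrt((-9 + 6*sqrt(2)*(2*I*sqrt(65)/13)) + 3449) = sqrt((-9 + 12*I*sqrt(130)/13) + 3449) = sqrt(3440 + 12*I*sqrt(130)/13)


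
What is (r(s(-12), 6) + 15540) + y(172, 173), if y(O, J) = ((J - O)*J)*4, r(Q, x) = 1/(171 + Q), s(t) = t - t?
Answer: 2775673/171 ≈ 16232.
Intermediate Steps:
s(t) = 0
y(O, J) = 4*J*(J - O) (y(O, J) = (J*(J - O))*4 = 4*J*(J - O))
(r(s(-12), 6) + 15540) + y(172, 173) = (1/(171 + 0) + 15540) + 4*173*(173 - 1*172) = (1/171 + 15540) + 4*173*(173 - 172) = (1/171 + 15540) + 4*173*1 = 2657341/171 + 692 = 2775673/171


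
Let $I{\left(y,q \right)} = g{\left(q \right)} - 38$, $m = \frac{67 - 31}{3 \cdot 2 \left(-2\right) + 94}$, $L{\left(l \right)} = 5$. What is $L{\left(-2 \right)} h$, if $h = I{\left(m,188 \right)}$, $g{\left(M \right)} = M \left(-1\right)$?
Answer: $-1130$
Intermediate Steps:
$g{\left(M \right)} = - M$
$m = \frac{18}{41}$ ($m = \frac{36}{6 \left(-2\right) + 94} = \frac{36}{-12 + 94} = \frac{36}{82} = 36 \cdot \frac{1}{82} = \frac{18}{41} \approx 0.43902$)
$I{\left(y,q \right)} = -38 - q$ ($I{\left(y,q \right)} = - q - 38 = -38 - q$)
$h = -226$ ($h = -38 - 188 = -226$)
$L{\left(-2 \right)} h = 5 \left(-226\right) = -1130$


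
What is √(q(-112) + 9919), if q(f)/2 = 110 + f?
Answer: √9915 ≈ 99.574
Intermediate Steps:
q(f) = 220 + 2*f (q(f) = 2*(110 + f) = 220 + 2*f)
√(q(-112) + 9919) = √((220 + 2*(-112)) + 9919) = √((220 - 224) + 9919) = √(-4 + 9919) = √9915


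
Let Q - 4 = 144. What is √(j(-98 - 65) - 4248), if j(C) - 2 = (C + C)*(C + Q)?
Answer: 2*√161 ≈ 25.377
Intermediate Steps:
Q = 148 (Q = 4 + 144 = 148)
j(C) = 2 + 2*C*(148 + C) (j(C) = 2 + (C + C)*(C + 148) = 2 + (2*C)*(148 + C) = 2 + 2*C*(148 + C))
√(j(-98 - 65) - 4248) = √((2 + 2*(-98 - 65)² + 296*(-98 - 65)) - 4248) = √((2 + 2*(-163)² + 296*(-163)) - 4248) = √((2 + 2*26569 - 48248) - 4248) = √((2 + 53138 - 48248) - 4248) = √(4892 - 4248) = √644 = 2*√161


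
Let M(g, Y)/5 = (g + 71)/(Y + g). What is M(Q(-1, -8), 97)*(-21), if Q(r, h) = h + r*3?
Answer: -3150/43 ≈ -73.256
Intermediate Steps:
Q(r, h) = h + 3*r
M(g, Y) = 5*(71 + g)/(Y + g) (M(g, Y) = 5*((g + 71)/(Y + g)) = 5*((71 + g)/(Y + g)) = 5*(71 + g)/(Y + g))
M(Q(-1, -8), 97)*(-21) = (5*(71 + (-8 + 3*(-1)))/(97 + (-8 + 3*(-1))))*(-21) = (5*(71 + (-8 - 3))/(97 + (-8 - 3)))*(-21) = (5*(71 - 11)/(97 - 11))*(-21) = (5*60/86)*(-21) = (5*(1/86)*60)*(-21) = (150/43)*(-21) = -3150/43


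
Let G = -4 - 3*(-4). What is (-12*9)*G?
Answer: -864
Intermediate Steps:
G = 8 (G = -4 + 12 = 8)
(-12*9)*G = -12*9*8 = -108*8 = -864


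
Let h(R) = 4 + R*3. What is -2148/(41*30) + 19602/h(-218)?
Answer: -425111/13325 ≈ -31.903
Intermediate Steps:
h(R) = 4 + 3*R
-2148/(41*30) + 19602/h(-218) = -2148/(41*30) + 19602/(4 + 3*(-218)) = -2148/1230 + 19602/(4 - 654) = -2148*1/1230 + 19602/(-650) = -358/205 + 19602*(-1/650) = -358/205 - 9801/325 = -425111/13325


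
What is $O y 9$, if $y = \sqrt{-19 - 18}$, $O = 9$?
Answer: $81 i \sqrt{37} \approx 492.7 i$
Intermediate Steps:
$y = i \sqrt{37}$ ($y = \sqrt{-37} = i \sqrt{37} \approx 6.0828 i$)
$O y 9 = 9 i \sqrt{37} \cdot 9 = 81 i \sqrt{37}$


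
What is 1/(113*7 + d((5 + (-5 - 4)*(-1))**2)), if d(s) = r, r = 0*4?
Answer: 1/791 ≈ 0.0012642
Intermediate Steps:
r = 0
d(s) = 0
1/(113*7 + d((5 + (-5 - 4)*(-1))**2)) = 1/(113*7 + 0) = 1/(791 + 0) = 1/791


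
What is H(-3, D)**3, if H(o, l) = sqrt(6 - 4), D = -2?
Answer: 2*sqrt(2) ≈ 2.8284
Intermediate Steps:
H(o, l) = sqrt(2)
H(-3, D)**3 = (sqrt(2))**3 = 2*sqrt(2)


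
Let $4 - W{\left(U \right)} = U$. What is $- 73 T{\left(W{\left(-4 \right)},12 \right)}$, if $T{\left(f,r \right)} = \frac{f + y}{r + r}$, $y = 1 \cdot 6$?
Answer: $- \frac{511}{12} \approx -42.583$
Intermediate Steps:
$y = 6$
$W{\left(U \right)} = 4 - U$
$T{\left(f,r \right)} = \frac{6 + f}{2 r}$ ($T{\left(f,r \right)} = \frac{f + 6}{r + r} = \frac{6 + f}{2 r}$)
$- 73 T{\left(W{\left(-4 \right)},12 \right)} = - 73 \frac{6 + \left(4 - -4\right)}{2 \cdot 12} = - 73 \cdot \frac{1}{2} \cdot \frac{1}{12} \left(6 + \left(4 + 4\right)\right) = - 73 \cdot \frac{1}{2} \cdot \frac{1}{12} \left(6 + 8\right) = - 73 \cdot \frac{1}{2} \cdot \frac{1}{12} \cdot 14 = \left(-73\right) \frac{7}{12} = - \frac{511}{12}$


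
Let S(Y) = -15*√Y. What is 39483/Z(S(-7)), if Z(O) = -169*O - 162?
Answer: -710694/5001091 - 11121045*I*√7/5001091 ≈ -0.14211 - 5.8834*I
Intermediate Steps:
Z(O) = -162 - 169*O
39483/Z(S(-7)) = 39483/(-162 - (-2535)*√(-7)) = 39483/(-162 - (-2535)*I*√7) = 39483/(-162 + 2535*I*√7)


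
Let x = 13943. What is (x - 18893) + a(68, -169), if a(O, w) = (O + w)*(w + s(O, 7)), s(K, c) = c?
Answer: 11412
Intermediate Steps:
a(O, w) = (7 + w)*(O + w) (a(O, w) = (O + w)*(w + 7) = (O + w)*(7 + w) = (7 + w)*(O + w))
(x - 18893) + a(68, -169) = (13943 - 18893) + ((-169)² + 7*68 + 7*(-169) + 68*(-169)) = -4950 + (28561 + 476 - 1183 - 11492) = -4950 + 16362 = 11412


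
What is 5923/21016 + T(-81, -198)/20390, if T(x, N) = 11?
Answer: 60500573/214258120 ≈ 0.28237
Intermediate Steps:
5923/21016 + T(-81, -198)/20390 = 5923/21016 + 11/20390 = 60500573/214258120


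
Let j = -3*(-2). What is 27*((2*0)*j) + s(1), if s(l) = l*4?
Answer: 4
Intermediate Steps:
j = 6
s(l) = 4*l
27*((2*0)*j) + s(1) = 27*((2*0)*6) + 4*1 = 27*(0*6) + 4 = 27*0 + 4 = 0 + 4 = 4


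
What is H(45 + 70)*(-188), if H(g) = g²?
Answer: -2486300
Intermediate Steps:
H(45 + 70)*(-188) = (45 + 70)²*(-188) = 115²*(-188) = 13225*(-188) = -2486300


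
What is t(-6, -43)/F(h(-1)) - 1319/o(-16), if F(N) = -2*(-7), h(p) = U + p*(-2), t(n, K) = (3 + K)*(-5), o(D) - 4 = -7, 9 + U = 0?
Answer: 9533/21 ≈ 453.95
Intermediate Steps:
U = -9 (U = -9 + 0 = -9)
o(D) = -3 (o(D) = 4 - 7 = -3)
t(n, K) = -15 - 5*K
h(p) = -9 - 2*p (h(p) = -9 + p*(-2) = -9 - 2*p)
F(N) = 14
t(-6, -43)/F(h(-1)) - 1319/o(-16) = (-15 - 5*(-43))/14 - 1319/(-3) = (-15 + 215)*(1/14) - 1319*(-⅓) = 200*(1/14) + 1319/3 = 100/7 + 1319/3 = 9533/21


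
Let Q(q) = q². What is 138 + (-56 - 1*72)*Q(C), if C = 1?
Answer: 10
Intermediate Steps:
138 + (-56 - 1*72)*Q(C) = 138 + (-56 - 1*72)*1² = 138 + (-56 - 72)*1 = 138 - 128*1 = 138 - 128 = 10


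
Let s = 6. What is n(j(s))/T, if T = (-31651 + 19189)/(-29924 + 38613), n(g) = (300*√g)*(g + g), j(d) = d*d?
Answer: -187682400/2077 ≈ -90362.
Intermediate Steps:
j(d) = d²
n(g) = 600*g^(3/2) (n(g) = (300*√g)*(2*g) = 600*g^(3/2))
T = -12462/8689 ≈ -1.4342
n(j(s))/T = (600*(6²)^(3/2))/(-12462/8689) = (600*36^(3/2))*(-8689/12462) = (600*216)*(-8689/12462) = 129600*(-8689/12462) = -187682400/2077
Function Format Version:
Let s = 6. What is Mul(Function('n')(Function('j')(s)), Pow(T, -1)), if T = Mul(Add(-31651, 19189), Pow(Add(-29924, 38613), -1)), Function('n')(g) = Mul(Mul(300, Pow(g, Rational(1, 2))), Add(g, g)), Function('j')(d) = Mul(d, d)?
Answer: Rational(-187682400, 2077) ≈ -90362.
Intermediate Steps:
Function('j')(d) = Pow(d, 2)
Function('n')(g) = Mul(600, Pow(g, Rational(3, 2))) (Function('n')(g) = Mul(Mul(300, Pow(g, Rational(1, 2))), Mul(2, g)) = Mul(600, Pow(g, Rational(3, 2))))
T = Rational(-12462, 8689) (T = Mul(-12462, Pow(8689, -1)) = Mul(-12462, Rational(1, 8689)) = Rational(-12462, 8689) ≈ -1.4342)
Mul(Function('n')(Function('j')(s)), Pow(T, -1)) = Mul(Mul(600, Pow(Pow(6, 2), Rational(3, 2))), Pow(Rational(-12462, 8689), -1)) = Mul(Mul(600, Pow(36, Rational(3, 2))), Rational(-8689, 12462)) = Mul(Mul(600, 216), Rational(-8689, 12462)) = Mul(129600, Rational(-8689, 12462)) = Rational(-187682400, 2077)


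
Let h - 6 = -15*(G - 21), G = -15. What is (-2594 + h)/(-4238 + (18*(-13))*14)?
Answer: 1024/3757 ≈ 0.27256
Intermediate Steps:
h = 546 (h = 6 - 15*(-15 - 21) = 6 - 15*(-36) = 6 + 540 = 546)
(-2594 + h)/(-4238 + (18*(-13))*14) = (-2594 + 546)/(-4238 + (18*(-13))*14) = -2048/(-4238 - 234*14) = -2048/(-4238 - 3276) = -2048/(-7514) = -2048*(-1/7514) = 1024/3757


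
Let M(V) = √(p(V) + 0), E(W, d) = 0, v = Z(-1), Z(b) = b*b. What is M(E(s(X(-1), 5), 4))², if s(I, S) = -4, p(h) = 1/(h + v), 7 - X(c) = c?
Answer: 1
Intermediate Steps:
X(c) = 7 - c
Z(b) = b²
v = 1 (v = (-1)² = 1)
p(h) = 1/(1 + h) (p(h) = 1/(h + 1) = 1/(1 + h))
M(V) = √(1/(1 + V)) (M(V) = √(1/(1 + V) + 0) = √(1/(1 + V)))
M(E(s(X(-1), 5), 4))² = (√(1/(1 + 0)))² = (√(1/1))² = (√1)² = 1² = 1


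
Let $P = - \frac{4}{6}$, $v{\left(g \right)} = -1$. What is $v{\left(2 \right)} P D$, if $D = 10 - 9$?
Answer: $\frac{2}{3} \approx 0.66667$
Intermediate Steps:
$D = 1$ ($D = 10 - 9 = 1$)
$P = - \frac{2}{3}$ ($P = \left(-4\right) \frac{1}{6} = - \frac{2}{3} \approx -0.66667$)
$v{\left(2 \right)} P D = \left(-1\right) \left(- \frac{2}{3}\right) 1 = \frac{2}{3} \cdot 1 = \frac{2}{3}$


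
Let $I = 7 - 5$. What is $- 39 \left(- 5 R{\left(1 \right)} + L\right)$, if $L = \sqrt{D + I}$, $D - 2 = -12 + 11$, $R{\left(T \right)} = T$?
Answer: $195 - 39 \sqrt{3} \approx 127.45$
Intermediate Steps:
$I = 2$ ($I = 7 - 5 = 2$)
$D = 1$ ($D = 2 + \left(-12 + 11\right) = 2 - 1 = 1$)
$L = \sqrt{3}$ ($L = \sqrt{1 + 2} = \sqrt{3} \approx 1.732$)
$- 39 \left(- 5 R{\left(1 \right)} + L\right) = - 39 \left(\left(-5\right) 1 + \sqrt{3}\right) = - 39 \left(-5 + \sqrt{3}\right) = 195 - 39 \sqrt{3}$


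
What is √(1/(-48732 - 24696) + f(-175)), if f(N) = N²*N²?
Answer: √1264199464139044143/36714 ≈ 30625.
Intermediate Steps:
f(N) = N⁴
√(1/(-48732 - 24696) + f(-175)) = √(1/(-48732 - 24696) + (-175)⁴) = √(1/(-73428) + 937890625) = √(-1/73428 + 937890625) = √(68867432812499/73428) = √1264199464139044143/36714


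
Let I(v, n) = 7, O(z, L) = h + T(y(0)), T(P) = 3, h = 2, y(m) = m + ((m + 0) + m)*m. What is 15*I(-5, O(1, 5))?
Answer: 105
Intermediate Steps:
y(m) = m + 2*m² (y(m) = m + (m + m)*m = m + (2*m)*m = m + 2*m²)
O(z, L) = 5 (O(z, L) = 2 + 3 = 5)
15*I(-5, O(1, 5)) = 15*7 = 105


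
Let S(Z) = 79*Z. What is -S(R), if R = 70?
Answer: -5530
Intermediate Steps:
-S(R) = -79*70 = -1*5530 = -5530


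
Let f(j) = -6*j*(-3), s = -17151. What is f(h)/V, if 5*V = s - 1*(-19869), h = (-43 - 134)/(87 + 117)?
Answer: -295/10268 ≈ -0.028730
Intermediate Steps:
h = -59/68 (h = -177/204 = -177*1/204 = -59/68 ≈ -0.86765)
f(j) = 18*j
V = 2718/5 (V = (-17151 - 1*(-19869))/5 = (-17151 + 19869)/5 = (⅕)*2718 = 2718/5 ≈ 543.60)
f(h)/V = (18*(-59/68))/(2718/5) = -531/34*5/2718 = -295/10268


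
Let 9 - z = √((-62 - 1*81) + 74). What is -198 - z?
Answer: -207 + I*√69 ≈ -207.0 + 8.3066*I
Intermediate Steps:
z = 9 - I*√69 (z = 9 - √((-62 - 1*81) + 74) = 9 - √((-62 - 81) + 74) = 9 - √(-143 + 74) = 9 - √(-69) = 9 - I*√69 ≈ 9.0 - 8.3066*I)
-198 - z = -198 - (9 - I*√69) = -198 + (-9 + I*√69) = -207 + I*√69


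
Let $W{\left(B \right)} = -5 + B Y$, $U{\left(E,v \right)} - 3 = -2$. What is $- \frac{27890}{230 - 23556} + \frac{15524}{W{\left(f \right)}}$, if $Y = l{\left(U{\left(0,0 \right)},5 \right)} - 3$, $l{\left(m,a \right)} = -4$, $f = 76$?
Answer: $- \frac{173567947}{6263031} \approx -27.713$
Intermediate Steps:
$U{\left(E,v \right)} = 1$ ($U{\left(E,v \right)} = 3 - 2 = 1$)
$Y = -7$ ($Y = -4 - 3 = -7$)
$W{\left(B \right)} = -5 - 7 B$ ($W{\left(B \right)} = -5 + B \left(-7\right) = -5 - 7 B$)
$- \frac{27890}{230 - 23556} + \frac{15524}{W{\left(f \right)}} = - \frac{27890}{230 - 23556} + \frac{15524}{-5 - 532} = - \frac{27890}{-23326} + \frac{15524}{-537} = \left(-27890\right) \left(- \frac{1}{23326}\right) + 15524 \left(- \frac{1}{537}\right) = \frac{13945}{11663} - \frac{15524}{537} = - \frac{173567947}{6263031}$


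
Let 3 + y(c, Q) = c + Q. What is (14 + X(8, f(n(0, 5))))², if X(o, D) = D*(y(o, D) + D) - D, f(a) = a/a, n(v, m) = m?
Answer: 400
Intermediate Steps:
y(c, Q) = -3 + Q + c (y(c, Q) = -3 + (c + Q) = -3 + (Q + c) = -3 + Q + c)
f(a) = 1
X(o, D) = -D + D*(-3 + o + 2*D) (X(o, D) = D*((-3 + D + o) + D) - D = D*(-3 + o + 2*D) - D = -D + D*(-3 + o + 2*D))
(14 + X(8, f(n(0, 5))))² = (14 + 1*(-4 + 8 + 2*1))² = (14 + 1*(-4 + 8 + 2))² = (14 + 1*6)² = (14 + 6)² = 20² = 400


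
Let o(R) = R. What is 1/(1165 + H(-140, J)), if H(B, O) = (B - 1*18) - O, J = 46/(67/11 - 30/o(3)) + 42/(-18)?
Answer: 129/131722 ≈ 0.00097934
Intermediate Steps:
J = -1819/129 (J = 46/(67/11 - 30/3) + 42/(-18) = 46/(67*(1/11) - 30*1/3) + 42*(-1/18) = 46/(67/11 - 10) - 7/3 = 46/(-43/11) - 7/3 = 46*(-11/43) - 7/3 = -506/43 - 7/3 = -1819/129 ≈ -14.101)
H(B, O) = -18 + B - O (H(B, O) = (B - 18) - O = (-18 + B) - O = -18 + B - O)
1/(1165 + H(-140, J)) = 1/(1165 + (-18 - 140 - 1*(-1819/129))) = 1/(1165 + (-18 - 140 + 1819/129)) = 1/(1165 - 18563/129) = 1/(131722/129) = 129/131722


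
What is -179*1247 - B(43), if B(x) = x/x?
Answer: -223214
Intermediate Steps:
B(x) = 1
-179*1247 - B(43) = -179*1247 - 1*1 = -223213 - 1 = -223214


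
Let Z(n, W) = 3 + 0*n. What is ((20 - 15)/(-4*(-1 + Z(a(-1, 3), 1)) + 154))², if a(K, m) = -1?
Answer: 25/21316 ≈ 0.0011728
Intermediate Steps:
Z(n, W) = 3 (Z(n, W) = 3 + 0 = 3)
((20 - 15)/(-4*(-1 + Z(a(-1, 3), 1)) + 154))² = ((20 - 15)/(-4*(-1 + 3) + 154))² = (5/(-4*2 + 154))² = (5/(-8 + 154))² = (5/146)² = 25/21316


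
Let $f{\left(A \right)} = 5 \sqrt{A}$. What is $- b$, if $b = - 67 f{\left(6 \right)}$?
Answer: $335 \sqrt{6} \approx 820.58$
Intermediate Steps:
$b = - 335 \sqrt{6}$ ($b = - 67 \cdot 5 \sqrt{6} = - 335 \sqrt{6} \approx -820.58$)
$- b = - \left(-335\right) \sqrt{6} = 335 \sqrt{6}$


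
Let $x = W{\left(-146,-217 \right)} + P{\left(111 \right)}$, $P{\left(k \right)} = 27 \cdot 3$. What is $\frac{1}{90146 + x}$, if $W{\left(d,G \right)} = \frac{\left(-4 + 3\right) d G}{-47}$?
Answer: $\frac{47}{4272351} \approx 1.1001 \cdot 10^{-5}$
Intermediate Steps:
$W{\left(d,G \right)} = \frac{G d}{47}$ ($W{\left(d,G \right)} = - G d \left(- \frac{1}{47}\right) = \frac{G d}{47}$)
$P{\left(k \right)} = 81$
$x = \frac{35489}{47}$ ($x = \frac{1}{47} \left(-217\right) \left(-146\right) + 81 = \frac{31682}{47} + 81 = \frac{35489}{47} \approx 755.08$)
$\frac{1}{90146 + x} = \frac{1}{90146 + \frac{35489}{47}} = \frac{1}{\frac{4272351}{47}} = \frac{47}{4272351}$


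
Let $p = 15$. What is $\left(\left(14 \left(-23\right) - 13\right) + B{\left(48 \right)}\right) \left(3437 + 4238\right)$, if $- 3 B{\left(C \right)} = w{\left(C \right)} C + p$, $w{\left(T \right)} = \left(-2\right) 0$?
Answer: $-2609500$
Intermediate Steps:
$w{\left(T \right)} = 0$
$B{\left(C \right)} = -5$ ($B{\left(C \right)} = - \frac{0 C + 15}{3} = - \frac{0 + 15}{3} = \left(- \frac{1}{3}\right) 15 = -5$)
$\left(\left(14 \left(-23\right) - 13\right) + B{\left(48 \right)}\right) \left(3437 + 4238\right) = \left(\left(14 \left(-23\right) - 13\right) - 5\right) \left(3437 + 4238\right) = \left(\left(-322 - 13\right) - 5\right) 7675 = \left(-335 - 5\right) 7675 = \left(-340\right) 7675 = -2609500$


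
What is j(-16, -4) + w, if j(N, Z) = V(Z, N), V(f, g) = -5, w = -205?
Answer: -210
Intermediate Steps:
j(N, Z) = -5
j(-16, -4) + w = -5 - 205 = -210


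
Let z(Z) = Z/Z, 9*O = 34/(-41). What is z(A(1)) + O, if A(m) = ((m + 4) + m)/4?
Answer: 335/369 ≈ 0.90786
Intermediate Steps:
A(m) = 1 + m/2 (A(m) = ((4 + m) + m)*(¼) = (4 + 2*m)*(¼) = 1 + m/2)
O = -34/369 (O = (34/(-41))/9 = (34*(-1/41))/9 = (⅑)*(-34/41) = -34/369 ≈ -0.092141)
z(Z) = 1
z(A(1)) + O = 1 - 34/369 = 335/369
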